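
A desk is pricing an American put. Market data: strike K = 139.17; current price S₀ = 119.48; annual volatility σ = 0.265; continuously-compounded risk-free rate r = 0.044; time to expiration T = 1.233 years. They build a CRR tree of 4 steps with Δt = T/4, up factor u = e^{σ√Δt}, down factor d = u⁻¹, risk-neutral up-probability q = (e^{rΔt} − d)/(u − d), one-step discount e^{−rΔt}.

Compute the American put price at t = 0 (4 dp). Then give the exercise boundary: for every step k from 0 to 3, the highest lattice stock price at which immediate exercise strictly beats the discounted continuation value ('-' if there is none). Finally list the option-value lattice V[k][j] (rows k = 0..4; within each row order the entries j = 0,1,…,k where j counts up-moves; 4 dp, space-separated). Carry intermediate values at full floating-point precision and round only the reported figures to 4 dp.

Δt=0.30825, u=1.15850, d=0.86318, q=0.50952, disc=e^(-rΔt)=0.98653
k=4 terminal: V=max(K-S,0) → 72.8405 50.1473 19.6900 0.0000 0.0000
k=3: j=0 S=76.8429 intr=62.3271 cont=60.4523 V=62.3271[EX]; j=1 S=103.1331 intr=36.0369 cont=34.1621 V=36.0369[EX]; j=2 S=138.4179 intr=0.7521 cont=9.5274 V=9.5274[hold]; j=3 S=185.7748 intr=0.0000 cont=0.0000 V=0.0000[hold]  S*(3)=103.1331
k=2: j=0 S=89.0227 intr=50.1473 cont=48.2725 V=50.1473[EX]; j=1 S=119.4800 intr=19.6900 cont=22.2262 V=22.2262[hold]; j=2 S=160.3576 intr=0.0000 cont=4.6100 V=4.6100[hold]  S*(2)=89.0227
k=1: j=0 S=103.1331 intr=36.0369 cont=35.4369 V=36.0369[EX]; j=1 S=138.4179 intr=0.7521 cont=13.0718 V=13.0718[hold]  S*(1)=103.1331
k=0: j=0 S=119.4800 intr=19.6900 cont=24.0078 V=24.0078[hold]  S*(0)=-

price = 24.0078
boundary = - 103.1331 89.0227 103.1331
tree:
24.0078
36.0369 13.0718
50.1473 22.2262 4.6100
62.3271 36.0369 9.5274 0.0000
72.8405 50.1473 19.6900 0.0000 0.0000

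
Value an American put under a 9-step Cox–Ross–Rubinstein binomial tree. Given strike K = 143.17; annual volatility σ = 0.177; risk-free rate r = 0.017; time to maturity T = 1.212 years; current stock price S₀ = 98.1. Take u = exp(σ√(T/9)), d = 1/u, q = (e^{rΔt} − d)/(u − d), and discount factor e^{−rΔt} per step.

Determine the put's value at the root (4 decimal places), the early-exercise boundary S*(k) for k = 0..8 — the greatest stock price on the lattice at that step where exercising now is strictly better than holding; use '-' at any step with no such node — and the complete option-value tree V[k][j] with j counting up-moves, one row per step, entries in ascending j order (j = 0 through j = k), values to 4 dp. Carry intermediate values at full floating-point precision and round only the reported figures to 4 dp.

params: Δt=0.13467 u=1.06711 d=0.93711 q=0.50140 e^(-rΔt)=0.99771
t_9 payoffs: 88.4951 80.9104 72.2736 62.4387 51.2394 38.4866 23.9646 7.4281 0.0000 0.0000
t_8: node(8,0) S=58.3441 payoff=84.8259 vs cont=84.4985 → 84.8259 [stop]  node(8,1) S=66.4378 payoff=76.7322 vs cont=76.4048 → 76.7322 [stop]  node(8,2) S=75.6542 payoff=67.5158 vs cont=67.1884 → 67.5158 [stop]  node(8,3) S=86.1492 payoff=57.0208 vs cont=56.6935 → 57.0208 [stop]  node(8,4) S=98.1000 payoff=45.0700 vs cont=44.7426 → 45.0700 [stop]  node(8,5) S=111.7087 payoff=31.4613 vs cont=31.1339 → 31.4613 [stop]  node(8,6) S=127.2052 payoff=15.9648 vs cont=15.6374 → 15.9648 [stop]  node(8,7) S=144.8515 payoff=0.0000 vs cont=3.6952 → 3.6952 [wait]  node(8,8) S=164.9457 payoff=0.0000 vs cont=0.0000 → 0.0000 [wait]  ⇒ S*(8)=127.2052
t_7: node(7,0) S=62.2596 payoff=80.9104 vs cont=80.5831 → 80.9104 [stop]  node(7,1) S=70.8964 payoff=72.2736 vs cont=71.9462 → 72.2736 [stop]  node(7,2) S=80.7313 payoff=62.4387 vs cont=62.1113 → 62.4387 [stop]  node(7,3) S=91.9306 payoff=51.2394 vs cont=50.9120 → 51.2394 [stop]  node(7,4) S=104.6834 payoff=38.4866 vs cont=38.1592 → 38.4866 [stop]  node(7,5) S=119.2054 payoff=23.9646 vs cont=23.6372 → 23.9646 [stop]  node(7,6) S=135.7419 payoff=7.4281 vs cont=9.7904 → 9.7904 [wait]  node(7,7) S=154.5724 payoff=0.0000 vs cont=1.8382 → 1.8382 [wait]  ⇒ S*(7)=119.2054
t_6: node(6,0) S=66.4378 payoff=76.7322 vs cont=76.4048 → 76.7322 [stop]  node(6,1) S=75.6542 payoff=67.5158 vs cont=67.1884 → 67.5158 [stop]  node(6,2) S=86.1492 payoff=57.0208 vs cont=56.6935 → 57.0208 [stop]  node(6,3) S=98.1000 payoff=45.0700 vs cont=44.7426 → 45.0700 [stop]  node(6,4) S=111.7087 payoff=31.4613 vs cont=31.1339 → 31.4613 [stop]  node(6,5) S=127.2052 payoff=15.9648 vs cont=16.8191 → 16.8191 [wait]  node(6,6) S=144.8515 payoff=0.0000 vs cont=5.7899 → 5.7899 [wait]  ⇒ S*(6)=111.7087
t_5: node(5,0) S=70.8964 payoff=72.2736 vs cont=71.9462 → 72.2736 [stop]  node(5,1) S=80.7313 payoff=62.4387 vs cont=62.1113 → 62.4387 [stop]  node(5,2) S=91.9306 payoff=51.2394 vs cont=50.9120 → 51.2394 [stop]  node(5,3) S=104.6834 payoff=38.4866 vs cont=38.1592 → 38.4866 [stop]  node(5,4) S=119.2054 payoff=23.9646 vs cont=24.0646 → 24.0646 [wait]  node(5,5) S=135.7419 payoff=7.4281 vs cont=11.2633 → 11.2633 [wait]  ⇒ S*(5)=104.6834
t_4: node(4,0) S=75.6542 payoff=67.5158 vs cont=67.1884 → 67.5158 [stop]  node(4,1) S=86.1492 payoff=57.0208 vs cont=56.6935 → 57.0208 [stop]  node(4,2) S=98.1000 payoff=45.0700 vs cont=44.7426 → 45.0700 [stop]  node(4,3) S=111.7087 payoff=31.4613 vs cont=31.1839 → 31.4613 [stop]  node(4,4) S=127.2052 payoff=15.9648 vs cont=17.6057 → 17.6057 [wait]  ⇒ S*(4)=111.7087
t_3: node(3,0) S=80.7313 payoff=62.4387 vs cont=62.1113 → 62.4387 [stop]  node(3,1) S=91.9306 payoff=51.2394 vs cont=50.9120 → 51.2394 [stop]  node(3,2) S=104.6834 payoff=38.4866 vs cont=38.1592 → 38.4866 [stop]  node(3,3) S=119.2054 payoff=23.9646 vs cont=24.4581 → 24.4581 [wait]  ⇒ S*(3)=104.6834
t_2: node(2,0) S=86.1492 payoff=57.0208 vs cont=56.6935 → 57.0208 [stop]  node(2,1) S=98.1000 payoff=45.0700 vs cont=44.7426 → 45.0700 [stop]  node(2,2) S=111.7087 payoff=31.4613 vs cont=31.3808 → 31.4613 [stop]  ⇒ S*(2)=111.7087
t_1: node(1,0) S=91.9306 payoff=51.2394 vs cont=50.9120 → 51.2394 [stop]  node(1,1) S=104.6834 payoff=38.4866 vs cont=38.1592 → 38.4866 [stop]  ⇒ S*(1)=104.6834
t_0: node(0,0) S=98.1000 payoff=45.0700 vs cont=44.7426 → 45.0700 [stop]  ⇒ S*(0)=98.1000

price = 45.0700
boundary = 98.1000 104.6834 111.7087 104.6834 111.7087 104.6834 111.7087 119.2054 127.2052
tree:
45.0700
51.2394 38.4866
57.0208 45.0700 31.4613
62.4387 51.2394 38.4866 24.4581
67.5158 57.0208 45.0700 31.4613 17.6057
72.2736 62.4387 51.2394 38.4866 24.0646 11.2633
76.7322 67.5158 57.0208 45.0700 31.4613 16.8191 5.7899
80.9104 72.2736 62.4387 51.2394 38.4866 23.9646 9.7904 1.8382
84.8259 76.7322 67.5158 57.0208 45.0700 31.4613 15.9648 3.6952 0.0000
88.4951 80.9104 72.2736 62.4387 51.2394 38.4866 23.9646 7.4281 0.0000 0.0000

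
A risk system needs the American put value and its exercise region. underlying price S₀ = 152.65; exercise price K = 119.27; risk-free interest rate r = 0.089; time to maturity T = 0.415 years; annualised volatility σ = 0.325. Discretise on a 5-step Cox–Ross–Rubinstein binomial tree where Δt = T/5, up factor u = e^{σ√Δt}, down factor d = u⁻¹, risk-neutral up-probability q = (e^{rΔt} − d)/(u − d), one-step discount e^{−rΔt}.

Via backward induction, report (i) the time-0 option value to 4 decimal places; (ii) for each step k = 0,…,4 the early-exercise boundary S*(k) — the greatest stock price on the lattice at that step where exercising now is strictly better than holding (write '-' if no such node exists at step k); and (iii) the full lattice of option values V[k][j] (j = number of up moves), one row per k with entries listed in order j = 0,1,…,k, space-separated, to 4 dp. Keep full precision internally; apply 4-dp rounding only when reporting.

price = 1.1978
boundary = - - - - 104.9644
tree:
1.1978
2.2667 0.2130
4.2462 0.4435 0.0000
7.8559 0.9234 0.0000 0.0000
14.3056 1.9225 0.0000 0.0000 0.0000
23.6875 4.0028 0.0000 0.0000 0.0000 0.0000

params: Δt=0.08300 u=1.09816 d=0.91062 q=0.51614 e^(-rΔt)=0.99264
t_5 payoffs: 23.6875 4.0028 0.0000 0.0000 0.0000 0.0000
t_4: node(4,0) S=104.9644 payoff=14.3056 vs cont=13.4278 → 14.3056 [stop]  node(4,1) S=126.5813 payoff=0.0000 vs cont=1.9225 → 1.9225 [wait]  node(4,2) S=152.6500 payoff=0.0000 vs cont=0.0000 → 0.0000 [wait]  node(4,3) S=184.0874 payoff=0.0000 vs cont=0.0000 → 0.0000 [wait]  node(4,4) S=221.9993 payoff=0.0000 vs cont=0.0000 → 0.0000 [wait]  ⇒ S*(4)=104.9644
t_3: node(3,0) S=115.2672 payoff=4.0028 vs cont=7.8559 → 7.8559 [wait]  node(3,1) S=139.0059 payoff=0.0000 vs cont=0.9234 → 0.9234 [wait]  node(3,2) S=167.6334 payoff=0.0000 vs cont=0.0000 → 0.0000 [wait]  node(3,3) S=202.1566 payoff=0.0000 vs cont=0.0000 → 0.0000 [wait]  ⇒ S*(3)=-
t_2: node(2,0) S=126.5813 payoff=0.0000 vs cont=4.2462 → 4.2462 [wait]  node(2,1) S=152.6500 payoff=0.0000 vs cont=0.4435 → 0.4435 [wait]  node(2,2) S=184.0874 payoff=0.0000 vs cont=0.0000 → 0.0000 [wait]  ⇒ S*(2)=-
t_1: node(1,0) S=139.0059 payoff=0.0000 vs cont=2.2667 → 2.2667 [wait]  node(1,1) S=167.6334 payoff=0.0000 vs cont=0.2130 → 0.2130 [wait]  ⇒ S*(1)=-
t_0: node(0,0) S=152.6500 payoff=0.0000 vs cont=1.1978 → 1.1978 [wait]  ⇒ S*(0)=-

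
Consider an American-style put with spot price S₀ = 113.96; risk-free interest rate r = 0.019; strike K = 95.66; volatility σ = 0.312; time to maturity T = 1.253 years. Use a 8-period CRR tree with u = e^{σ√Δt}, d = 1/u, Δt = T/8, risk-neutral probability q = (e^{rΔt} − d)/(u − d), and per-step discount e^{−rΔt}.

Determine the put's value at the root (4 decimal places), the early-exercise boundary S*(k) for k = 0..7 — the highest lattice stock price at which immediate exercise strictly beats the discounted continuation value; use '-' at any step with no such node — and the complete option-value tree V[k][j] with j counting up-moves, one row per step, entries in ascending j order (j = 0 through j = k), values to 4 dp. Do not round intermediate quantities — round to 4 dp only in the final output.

price = 6.7063
boundary = - - - - - 61.4647 69.5427 78.6822
tree:
6.7063
9.8825 3.3235
14.1939 5.2954 1.2181
19.7751 8.2647 2.1271 0.2457
26.5695 12.5726 3.6716 0.4751 0.0000
34.1953 18.5127 6.2463 0.9185 0.0000 0.0000
41.3349 26.1173 10.4289 1.7757 0.0000 0.0000 0.0000
47.6451 34.1953 16.9778 3.4330 0.0000 0.0000 0.0000 0.0000
53.2224 41.3349 26.1173 6.6371 0.0000 0.0000 0.0000 0.0000 0.0000

params: Δt=0.15662 u=1.13142 d=0.88384 q=0.48121 e^(-rΔt)=0.99703
t_8 payoffs: 53.2224 41.3349 26.1173 6.6371 0.0000 0.0000 0.0000 0.0000 0.0000
t_7: node(7,0) S=48.0149 payoff=47.6451 vs cont=47.3609 → 47.6451 [stop]  node(7,1) S=61.4647 payoff=34.1953 vs cont=33.9110 → 34.1953 [stop]  node(7,2) S=78.6822 payoff=16.9778 vs cont=16.6935 → 16.9778 [stop]  node(7,3) S=100.7227 payoff=0.0000 vs cont=3.4330 → 3.4330 [wait]  node(7,4) S=128.9370 payoff=0.0000 vs cont=0.0000 → 0.0000 [wait]  node(7,5) S=165.0548 payoff=0.0000 vs cont=0.0000 → 0.0000 [wait]  node(7,6) S=211.2899 payoff=0.0000 vs cont=0.0000 → 0.0000 [wait]  node(7,7) S=270.4763 payoff=0.0000 vs cont=0.0000 → 0.0000 [wait]  ⇒ S*(7)=78.6822
t_6: node(6,0) S=54.3251 payoff=41.3349 vs cont=41.0506 → 41.3349 [stop]  node(6,1) S=69.5427 payoff=26.1173 vs cont=25.8331 → 26.1173 [stop]  node(6,2) S=89.0229 payoff=6.6371 vs cont=10.4289 → 10.4289 [wait]  node(6,3) S=113.9600 payoff=0.0000 vs cont=1.7757 → 1.7757 [wait]  node(6,4) S=145.8824 payoff=0.0000 vs cont=0.0000 → 0.0000 [wait]  node(6,5) S=186.7469 payoff=0.0000 vs cont=0.0000 → 0.0000 [wait]  node(6,6) S=239.0584 payoff=0.0000 vs cont=0.0000 → 0.0000 [wait]  ⇒ S*(6)=69.5427
t_5: node(5,0) S=61.4647 payoff=34.1953 vs cont=33.9110 → 34.1953 [stop]  node(5,1) S=78.6822 payoff=16.9778 vs cont=18.5127 → 18.5127 [wait]  node(5,2) S=100.7227 payoff=0.0000 vs cont=6.2463 → 6.2463 [wait]  node(5,3) S=128.9370 payoff=0.0000 vs cont=0.9185 → 0.9185 [wait]  node(5,4) S=165.0548 payoff=0.0000 vs cont=0.0000 → 0.0000 [wait]  node(5,5) S=211.2899 payoff=0.0000 vs cont=0.0000 → 0.0000 [wait]  ⇒ S*(5)=61.4647
t_4: node(4,0) S=69.5427 payoff=26.1173 vs cont=26.5695 → 26.5695 [wait]  node(4,1) S=89.0229 payoff=6.6371 vs cont=12.5726 → 12.5726 [wait]  node(4,2) S=113.9600 payoff=0.0000 vs cont=3.6716 → 3.6716 [wait]  node(4,3) S=145.8824 payoff=0.0000 vs cont=0.4751 → 0.4751 [wait]  node(4,4) S=186.7469 payoff=0.0000 vs cont=0.0000 → 0.0000 [wait]  ⇒ S*(4)=-
t_3: node(3,0) S=78.6822 payoff=16.9778 vs cont=19.7751 → 19.7751 [wait]  node(3,1) S=100.7227 payoff=0.0000 vs cont=8.2647 → 8.2647 [wait]  node(3,2) S=128.9370 payoff=0.0000 vs cont=2.1271 → 2.1271 [wait]  node(3,3) S=165.0548 payoff=0.0000 vs cont=0.2457 → 0.2457 [wait]  ⇒ S*(3)=-
t_2: node(2,0) S=89.0229 payoff=6.6371 vs cont=14.1939 → 14.1939 [wait]  node(2,1) S=113.9600 payoff=0.0000 vs cont=5.2954 → 5.2954 [wait]  node(2,2) S=145.8824 payoff=0.0000 vs cont=1.2181 → 1.2181 [wait]  ⇒ S*(2)=-
t_1: node(1,0) S=100.7227 payoff=0.0000 vs cont=9.8825 → 9.8825 [wait]  node(1,1) S=128.9370 payoff=0.0000 vs cont=3.3235 → 3.3235 [wait]  ⇒ S*(1)=-
t_0: node(0,0) S=113.9600 payoff=0.0000 vs cont=6.7063 → 6.7063 [wait]  ⇒ S*(0)=-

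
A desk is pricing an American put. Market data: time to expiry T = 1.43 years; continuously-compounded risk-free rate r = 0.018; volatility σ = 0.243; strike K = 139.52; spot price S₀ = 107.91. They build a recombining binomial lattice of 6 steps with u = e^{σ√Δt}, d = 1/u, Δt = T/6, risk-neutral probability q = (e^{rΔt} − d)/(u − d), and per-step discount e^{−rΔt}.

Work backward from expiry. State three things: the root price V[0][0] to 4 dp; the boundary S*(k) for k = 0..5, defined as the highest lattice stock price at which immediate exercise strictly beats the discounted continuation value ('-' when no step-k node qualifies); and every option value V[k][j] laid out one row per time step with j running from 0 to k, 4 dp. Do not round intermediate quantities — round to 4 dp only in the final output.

price = 33.4122
boundary = - 95.8387 85.1177 95.8387 107.9100 121.5018
tree:
33.4122
43.6813 22.9517
54.4023 32.4102 13.2480
63.9239 43.6813 20.8915 5.3598
72.3805 54.4023 31.6100 9.8502 0.7043
79.8910 63.9239 43.6813 18.0182 1.3827 0.0000
86.5614 72.3805 54.4023 31.6100 2.7146 0.0000 0.0000

params: Δt=0.23833 u=1.12595 d=0.88814 q=0.48845 e^(-rΔt)=0.99572
t_6 payoffs: 86.5614 72.3805 54.4023 31.6100 2.7146 0.0000 0.0000
t_5: node(5,0) S=59.6290 payoff=79.8910 vs cont=79.2937 → 79.8910 [stop]  node(5,1) S=75.5961 payoff=63.9239 vs cont=63.3267 → 63.9239 [stop]  node(5,2) S=95.8387 payoff=43.6813 vs cont=43.0841 → 43.6813 [stop]  node(5,3) S=121.5018 payoff=18.0182 vs cont=17.4210 → 18.0182 [stop]  node(5,4) S=154.0367 payoff=0.0000 vs cont=1.3827 → 1.3827 [wait]  node(5,5) S=195.2837 payoff=0.0000 vs cont=0.0000 → 0.0000 [wait]  ⇒ S*(5)=121.5018
t_4: node(4,0) S=67.1395 payoff=72.3805 vs cont=71.7832 → 72.3805 [stop]  node(4,1) S=85.1177 payoff=54.4023 vs cont=53.8050 → 54.4023 [stop]  node(4,2) S=107.9100 payoff=31.6100 vs cont=31.0127 → 31.6100 [stop]  node(4,3) S=136.8054 payoff=2.7146 vs cont=9.8502 → 9.8502 [wait]  node(4,4) S=173.4383 payoff=0.0000 vs cont=0.7043 → 0.7043 [wait]  ⇒ S*(4)=107.9100
t_3: node(3,0) S=75.5961 payoff=63.9239 vs cont=63.3267 → 63.9239 [stop]  node(3,1) S=95.8387 payoff=43.6813 vs cont=43.0841 → 43.6813 [stop]  node(3,2) S=121.5018 payoff=18.0182 vs cont=20.8915 → 20.8915 [wait]  node(3,3) S=154.0367 payoff=0.0000 vs cont=5.3598 → 5.3598 [wait]  ⇒ S*(3)=95.8387
t_2: node(2,0) S=85.1177 payoff=54.4023 vs cont=53.8050 → 54.4023 [stop]  node(2,1) S=107.9100 payoff=31.6100 vs cont=32.4102 → 32.4102 [wait]  node(2,2) S=136.8054 payoff=2.7146 vs cont=13.2480 → 13.2480 [wait]  ⇒ S*(2)=85.1177
t_1: node(1,0) S=95.8387 payoff=43.6813 vs cont=43.4732 → 43.6813 [stop]  node(1,1) S=121.5018 payoff=18.0182 vs cont=22.9517 → 22.9517 [wait]  ⇒ S*(1)=95.8387
t_0: node(0,0) S=107.9100 payoff=31.6100 vs cont=33.4122 → 33.4122 [wait]  ⇒ S*(0)=-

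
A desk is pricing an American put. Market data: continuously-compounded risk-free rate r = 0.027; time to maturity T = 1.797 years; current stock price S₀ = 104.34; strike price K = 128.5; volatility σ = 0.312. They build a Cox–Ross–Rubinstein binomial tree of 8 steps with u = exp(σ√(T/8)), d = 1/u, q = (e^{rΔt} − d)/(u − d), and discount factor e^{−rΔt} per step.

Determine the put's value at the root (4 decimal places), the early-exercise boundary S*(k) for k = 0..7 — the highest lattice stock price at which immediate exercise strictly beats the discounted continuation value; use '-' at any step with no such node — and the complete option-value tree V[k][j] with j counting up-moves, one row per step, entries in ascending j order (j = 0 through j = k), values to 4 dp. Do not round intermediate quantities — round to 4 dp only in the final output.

price = 30.7616
boundary = - - 77.6268 66.9564 77.6268 89.9977 77.6268 89.9977
tree:
30.7616
40.1977 21.0722
50.8732 29.3035 12.5475
61.5436 39.3691 18.9235 5.8968
70.7473 50.8732 27.5797 9.9179 1.6770
78.6859 61.5436 38.5023 16.2629 3.2671 0.0000
85.5332 70.7473 50.8732 25.7234 6.3652 0.0000 0.0000
91.4393 78.6859 61.5436 38.5023 12.4009 0.0000 0.0000 0.0000
96.5336 85.5332 70.7473 50.8732 24.1600 0.0000 0.0000 0.0000 0.0000

Δt=0.22462, u=1.15936, d=0.86254, q=0.48359, disc=e^(-rΔt)=0.99395
k=8 terminal: V=max(K-S,0) → 96.5336 85.5332 70.7473 50.8732 24.1600 0.0000 0.0000 0.0000 0.0000
k=7: j=0 S=37.0607 intr=91.4393 cont=90.6624 V=91.4393[EX]; j=1 S=49.8141 intr=78.6859 cont=77.9089 V=78.6859[EX]; j=2 S=66.9564 intr=61.5436 cont=60.7667 V=61.5436[EX]; j=3 S=89.9977 intr=38.5023 cont=37.7254 V=38.5023[EX]; j=4 S=120.9680 intr=7.5320 cont=12.4009 V=12.4009[hold]; j=5 S=162.5960 intr=0.0000 cont=0.0000 V=0.0000[hold]; j=6 S=218.5491 intr=0.0000 cont=0.0000 V=0.0000[hold]; j=7 S=293.7571 intr=0.0000 cont=0.0000 V=0.0000[hold]  S*(7)=89.9977
k=6: j=0 S=42.9668 intr=85.5332 cont=84.7562 V=85.5332[EX]; j=1 S=57.7527 intr=70.7473 cont=69.9703 V=70.7473[EX]; j=2 S=77.6268 intr=50.8732 cont=50.0962 V=50.8732[EX]; j=3 S=104.3400 intr=24.1600 cont=25.7234 V=25.7234[hold]; j=4 S=140.2459 intr=0.0000 cont=6.3652 V=6.3652[hold]; j=5 S=188.5079 intr=0.0000 cont=0.0000 V=0.0000[hold]; j=6 S=253.3779 intr=0.0000 cont=0.0000 V=0.0000[hold]  S*(6)=77.6268
k=5: j=0 S=49.8141 intr=78.6859 cont=77.9089 V=78.6859[EX]; j=1 S=66.9564 intr=61.5436 cont=60.7667 V=61.5436[EX]; j=2 S=89.9977 intr=38.5023 cont=38.4768 V=38.5023[EX]; j=3 S=120.9680 intr=7.5320 cont=16.2629 V=16.2629[hold]; j=4 S=162.5960 intr=0.0000 cont=3.2671 V=3.2671[hold]; j=5 S=218.5491 intr=0.0000 cont=0.0000 V=0.0000[hold]  S*(5)=89.9977
k=4: j=0 S=57.7527 intr=70.7473 cont=69.9703 V=70.7473[EX]; j=1 S=77.6268 intr=50.8732 cont=50.0962 V=50.8732[EX]; j=2 S=104.3400 intr=24.1600 cont=27.5797 V=27.5797[hold]; j=3 S=140.2459 intr=0.0000 cont=9.9179 V=9.9179[hold]; j=4 S=188.5079 intr=0.0000 cont=1.6770 V=1.6770[hold]  S*(4)=77.6268
k=3: j=0 S=66.9564 intr=61.5436 cont=60.7667 V=61.5436[EX]; j=1 S=89.9977 intr=38.5023 cont=39.3691 V=39.3691[hold]; j=2 S=120.9680 intr=7.5320 cont=18.9235 V=18.9235[hold]; j=3 S=162.5960 intr=0.0000 cont=5.8968 V=5.8968[hold]  S*(3)=66.9564
k=2: j=0 S=77.6268 intr=50.8732 cont=50.5129 V=50.8732[EX]; j=1 S=104.3400 intr=24.1600 cont=29.3035 V=29.3035[hold]; j=2 S=140.2459 intr=0.0000 cont=12.5475 V=12.5475[hold]  S*(2)=77.6268
k=1: j=0 S=89.9977 intr=38.5023 cont=40.1977 V=40.1977[hold]; j=1 S=120.9680 intr=7.5320 cont=21.0722 V=21.0722[hold]  S*(1)=-
k=0: j=0 S=104.3400 intr=24.1600 cont=30.7616 V=30.7616[hold]  S*(0)=-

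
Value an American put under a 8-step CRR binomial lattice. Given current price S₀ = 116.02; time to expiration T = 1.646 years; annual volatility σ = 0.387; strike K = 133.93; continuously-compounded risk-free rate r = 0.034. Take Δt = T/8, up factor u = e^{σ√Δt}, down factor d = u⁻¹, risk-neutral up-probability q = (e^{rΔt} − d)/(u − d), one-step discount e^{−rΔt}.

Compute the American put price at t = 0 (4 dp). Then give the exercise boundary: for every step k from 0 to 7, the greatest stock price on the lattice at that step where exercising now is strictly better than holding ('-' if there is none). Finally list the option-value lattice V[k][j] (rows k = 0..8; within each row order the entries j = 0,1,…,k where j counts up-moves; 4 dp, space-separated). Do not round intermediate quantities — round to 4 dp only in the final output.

price = 31.3437
boundary = - - - 68.5208 81.6693 68.5208 81.6693 97.3410
tree:
31.3437
41.3342 20.8133
52.8635 29.2578 11.8286
65.4092 39.8386 18.0469 5.1608
76.4409 52.2607 26.7579 8.7281 1.3118
85.6965 65.4092 38.2698 14.4858 2.5216 0.0000
93.4620 76.4409 52.2607 23.4398 4.8471 0.0000 0.0000
99.9773 85.6965 65.4092 36.5890 9.3173 0.0000 0.0000 0.0000
105.4436 93.4620 76.4409 52.2607 17.9100 0.0000 0.0000 0.0000 0.0000

params: Δt=0.20575 u=1.19189 d=0.83900 q=0.47612 e^(-rΔt)=0.99303
t_8 payoffs: 105.4436 93.4620 76.4409 52.2607 17.9100 0.0000 0.0000 0.0000 0.0000
t_7: node(7,0) S=33.9527 payoff=99.9773 vs cont=99.0436 → 99.9773 [stop]  node(7,1) S=48.2335 payoff=85.6965 vs cont=84.7629 → 85.6965 [stop]  node(7,2) S=68.5208 payoff=65.4092 vs cont=64.4756 → 65.4092 [stop]  node(7,3) S=97.3410 payoff=36.5890 vs cont=35.6553 → 36.5890 [stop]  node(7,4) S=138.2833 payoff=0.0000 vs cont=9.3173 → 9.3173 [wait]  node(7,5) S=196.4462 payoff=0.0000 vs cont=0.0000 → 0.0000 [wait]  node(7,6) S=279.0727 payoff=0.0000 vs cont=0.0000 → 0.0000 [wait]  node(7,7) S=396.4525 payoff=0.0000 vs cont=0.0000 → 0.0000 [wait]  ⇒ S*(7)=97.3410
t_6: node(6,0) S=40.4680 payoff=93.4620 vs cont=92.5284 → 93.4620 [stop]  node(6,1) S=57.4891 payoff=76.4409 vs cont=75.5073 → 76.4409 [stop]  node(6,2) S=81.6693 payoff=52.2607 vs cont=51.3270 → 52.2607 [stop]  node(6,3) S=116.0200 payoff=17.9100 vs cont=23.4398 → 23.4398 [wait]  node(6,4) S=164.8188 payoff=0.0000 vs cont=4.8471 → 4.8471 [wait]  node(6,5) S=234.1426 payoff=0.0000 vs cont=0.0000 → 0.0000 [wait]  node(6,6) S=332.6245 payoff=0.0000 vs cont=0.0000 → 0.0000 [wait]  ⇒ S*(6)=81.6693
t_5: node(5,0) S=48.2335 payoff=85.6965 vs cont=84.7629 → 85.6965 [stop]  node(5,1) S=68.5208 payoff=65.4092 vs cont=64.4756 → 65.4092 [stop]  node(5,2) S=97.3410 payoff=36.5890 vs cont=38.2698 → 38.2698 [wait]  node(5,3) S=138.2833 payoff=0.0000 vs cont=14.4858 → 14.4858 [wait]  node(5,4) S=196.4462 payoff=0.0000 vs cont=2.5216 → 2.5216 [wait]  node(5,5) S=279.0727 payoff=0.0000 vs cont=0.0000 → 0.0000 [wait]  ⇒ S*(5)=68.5208
t_4: node(4,0) S=57.4891 payoff=76.4409 vs cont=75.5073 → 76.4409 [stop]  node(4,1) S=81.6693 payoff=52.2607 vs cont=52.1217 → 52.2607 [stop]  node(4,2) S=116.0200 payoff=17.9100 vs cont=26.7579 → 26.7579 [wait]  node(4,3) S=164.8188 payoff=0.0000 vs cont=8.7281 → 8.7281 [wait]  node(4,4) S=234.1426 payoff=0.0000 vs cont=1.3118 → 1.3118 [wait]  ⇒ S*(4)=81.6693
t_3: node(3,0) S=68.5208 payoff=65.4092 vs cont=64.4756 → 65.4092 [stop]  node(3,1) S=97.3410 payoff=36.5890 vs cont=39.8386 → 39.8386 [wait]  node(3,2) S=138.2833 payoff=0.0000 vs cont=18.0469 → 18.0469 [wait]  node(3,3) S=196.4462 payoff=0.0000 vs cont=5.1608 → 5.1608 [wait]  ⇒ S*(3)=68.5208
t_2: node(2,0) S=81.6693 payoff=52.2607 vs cont=52.8635 → 52.8635 [wait]  node(2,1) S=116.0200 payoff=17.9100 vs cont=29.2578 → 29.2578 [wait]  node(2,2) S=164.8188 payoff=0.0000 vs cont=11.8286 → 11.8286 [wait]  ⇒ S*(2)=-
t_1: node(1,0) S=97.3410 payoff=36.5890 vs cont=41.3342 → 41.3342 [wait]  node(1,1) S=138.2833 payoff=0.0000 vs cont=20.8133 → 20.8133 [wait]  ⇒ S*(1)=-
t_0: node(0,0) S=116.0200 payoff=17.9100 vs cont=31.3437 → 31.3437 [wait]  ⇒ S*(0)=-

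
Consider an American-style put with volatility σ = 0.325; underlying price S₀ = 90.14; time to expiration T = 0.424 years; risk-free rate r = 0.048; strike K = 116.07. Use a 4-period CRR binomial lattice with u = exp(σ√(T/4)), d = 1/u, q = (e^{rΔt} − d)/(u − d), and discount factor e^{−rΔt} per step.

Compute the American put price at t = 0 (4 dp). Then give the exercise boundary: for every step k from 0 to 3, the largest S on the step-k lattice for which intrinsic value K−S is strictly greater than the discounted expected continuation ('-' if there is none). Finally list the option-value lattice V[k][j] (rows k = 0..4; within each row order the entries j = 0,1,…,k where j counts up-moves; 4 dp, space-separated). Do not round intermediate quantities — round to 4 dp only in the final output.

price = 26.1293
boundary = - 81.0894 90.1400 100.2008
tree:
26.1293
34.9806 17.4614
43.1225 25.9300 9.0912
50.4469 34.9806 15.8692 2.3419
57.0359 43.1225 25.9300 4.6854 0.0000

params: Δt=0.10600 u=1.11161 d=0.89959 q=0.49763 e^(-rΔt)=0.99492
t_4 payoffs: 57.0359 43.1225 25.9300 4.6854 0.0000
t_3: node(3,0) S=65.6231 payoff=50.4469 vs cont=49.8579 → 50.4469 [stop]  node(3,1) S=81.0894 payoff=34.9806 vs cont=34.3916 → 34.9806 [stop]  node(3,2) S=100.2008 payoff=15.8692 vs cont=15.2801 → 15.8692 [stop]  node(3,3) S=123.8165 payoff=0.0000 vs cont=2.3419 → 2.3419 [wait]  ⇒ S*(3)=100.2008
t_2: node(2,0) S=72.9475 payoff=43.1225 vs cont=42.5335 → 43.1225 [stop]  node(2,1) S=90.1400 payoff=25.9300 vs cont=25.3409 → 25.9300 [stop]  node(2,2) S=111.3846 payoff=4.6854 vs cont=9.0912 → 9.0912 [wait]  ⇒ S*(2)=90.1400
t_1: node(1,0) S=81.0894 payoff=34.9806 vs cont=34.3916 → 34.9806 [stop]  node(1,1) S=100.2008 payoff=15.8692 vs cont=17.4614 → 17.4614 [wait]  ⇒ S*(1)=81.0894
t_0: node(0,0) S=90.1400 payoff=25.9300 vs cont=26.1293 → 26.1293 [wait]  ⇒ S*(0)=-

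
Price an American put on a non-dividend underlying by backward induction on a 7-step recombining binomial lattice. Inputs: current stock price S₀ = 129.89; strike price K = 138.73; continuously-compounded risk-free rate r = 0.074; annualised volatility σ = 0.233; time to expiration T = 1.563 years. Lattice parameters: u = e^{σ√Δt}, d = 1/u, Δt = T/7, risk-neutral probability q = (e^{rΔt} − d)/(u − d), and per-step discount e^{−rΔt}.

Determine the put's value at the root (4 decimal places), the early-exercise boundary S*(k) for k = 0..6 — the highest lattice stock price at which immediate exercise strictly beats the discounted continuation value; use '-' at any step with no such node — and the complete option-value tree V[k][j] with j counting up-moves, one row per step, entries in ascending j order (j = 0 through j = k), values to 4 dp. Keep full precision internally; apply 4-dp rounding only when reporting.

Δt=0.22329, u=1.11639, d=0.89574, q=0.54801, disc=e^(-rΔt)=0.98361
k=7 terminal: V=max(K-S,0) → 78.6312 63.8274 45.3769 22.3817 0.0000 0.0000 0.0000 0.0000
k=6: j=0 S=67.0936 intr=71.6364 cont=69.3629 V=71.6364[EX]; j=1 S=83.6205 intr=55.1095 cont=52.8361 V=55.1095[EX]; j=2 S=104.2184 intr=34.5116 cont=32.2382 V=34.5116[EX]; j=3 S=129.8900 intr=8.8400 cont=9.9505 V=9.9505[hold]; j=4 S=161.8852 intr=0.0000 cont=0.0000 V=0.0000[hold]; j=5 S=201.7616 intr=0.0000 cont=0.0000 V=0.0000[hold]; j=6 S=251.4607 intr=0.0000 cont=0.0000 V=0.0000[hold]  S*(6)=104.2184
k=5: j=0 S=74.9026 intr=63.8274 cont=61.5539 V=63.8274[EX]; j=1 S=93.3531 intr=45.3769 cont=43.1035 V=45.3769[EX]; j=2 S=116.3483 intr=22.3817 cont=20.7069 V=22.3817[EX]; j=3 S=145.0078 intr=0.0000 cont=4.4238 V=4.4238[hold]; j=4 S=180.7269 intr=0.0000 cont=0.0000 V=0.0000[hold]; j=5 S=225.2446 intr=0.0000 cont=0.0000 V=0.0000[hold]  S*(5)=116.3483
k=4: j=0 S=83.6205 intr=55.1095 cont=52.8361 V=55.1095[EX]; j=1 S=104.2184 intr=34.5116 cont=32.2382 V=34.5116[EX]; j=2 S=129.8900 intr=8.8400 cont=12.3351 V=12.3351[hold]; j=3 S=161.8852 intr=0.0000 cont=1.9668 V=1.9668[hold]; j=4 S=201.7616 intr=0.0000 cont=0.0000 V=0.0000[hold]  S*(4)=104.2184
k=3: j=0 S=93.3531 intr=45.3769 cont=43.1035 V=45.3769[EX]; j=1 S=116.3483 intr=22.3817 cont=21.9922 V=22.3817[EX]; j=2 S=145.0078 intr=0.0000 cont=6.5441 V=6.5441[hold]; j=3 S=180.7269 intr=0.0000 cont=0.8744 V=0.8744[hold]  S*(3)=116.3483
k=2: j=0 S=104.2184 intr=34.5116 cont=32.2382 V=34.5116[EX]; j=1 S=129.8900 intr=8.8400 cont=13.4780 V=13.4780[hold]; j=2 S=161.8852 intr=0.0000 cont=3.3807 V=3.3807[hold]  S*(2)=104.2184
k=1: j=0 S=116.3483 intr=22.3817 cont=22.6083 V=22.6083[hold]; j=1 S=145.0078 intr=0.0000 cont=7.8144 V=7.8144[hold]  S*(1)=-
k=0: j=0 S=129.8900 intr=8.8400 cont=14.2634 V=14.2634[hold]  S*(0)=-

price = 14.2634
boundary = - - 104.2184 116.3483 104.2184 116.3483 104.2184
tree:
14.2634
22.6083 7.8144
34.5116 13.4780 3.3807
45.3769 22.3817 6.5441 0.8744
55.1095 34.5116 12.3351 1.9668 0.0000
63.8274 45.3769 22.3817 4.4238 0.0000 0.0000
71.6364 55.1095 34.5116 9.9505 0.0000 0.0000 0.0000
78.6312 63.8274 45.3769 22.3817 0.0000 0.0000 0.0000 0.0000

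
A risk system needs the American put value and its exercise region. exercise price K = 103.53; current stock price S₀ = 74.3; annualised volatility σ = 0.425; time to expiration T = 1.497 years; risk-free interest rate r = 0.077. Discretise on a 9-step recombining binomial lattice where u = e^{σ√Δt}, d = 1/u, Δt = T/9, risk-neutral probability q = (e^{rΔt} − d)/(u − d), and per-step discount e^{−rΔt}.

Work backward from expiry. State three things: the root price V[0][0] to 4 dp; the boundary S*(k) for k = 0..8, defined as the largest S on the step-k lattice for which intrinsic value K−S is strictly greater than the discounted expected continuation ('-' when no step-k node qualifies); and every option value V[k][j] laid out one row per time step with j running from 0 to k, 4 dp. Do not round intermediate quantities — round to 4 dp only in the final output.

Δt=0.16633, u=1.18926, d=0.84086, q=0.49377, disc=e^(-rΔt)=0.98727
k=9 terminal: V=max(K-S,0) → 87.9167 81.4475 72.2977 59.3569 41.0542 15.1679 0.0000 0.0000 0.0000 0.0000
k=8: j=0 S=18.5683 intr=84.9617 cont=83.6442 V=84.9617[EX]; j=1 S=26.2619 intr=77.2681 cont=75.9506 V=77.2681[EX]; j=2 S=37.1433 intr=66.3867 cont=65.0692 V=66.3867[EX]; j=3 S=52.5333 intr=50.9967 cont=49.6792 V=50.9967[EX]; j=4 S=74.3000 intr=29.2300 cont=27.9125 V=29.2300[EX]; j=5 S=105.0856 intr=0.0000 cont=7.5807 V=7.5807[hold]; j=6 S=148.6268 intr=0.0000 cont=0.0000 V=0.0000[hold]; j=7 S=210.2091 intr=0.0000 cont=0.0000 V=0.0000[hold]; j=8 S=297.3073 intr=0.0000 cont=0.0000 V=0.0000[hold]  S*(8)=74.3000
k=7: j=0 S=22.0825 intr=81.4475 cont=80.1299 V=81.4475[EX]; j=1 S=31.2323 intr=72.2977 cont=70.9802 V=72.2977[EX]; j=2 S=44.1731 intr=59.3569 cont=58.0394 V=59.3569[EX]; j=3 S=62.4758 intr=41.0542 cont=39.7367 V=41.0542[EX]; j=4 S=88.3621 intr=15.1679 cont=18.3042 V=18.3042[hold]; j=5 S=124.9741 intr=0.0000 cont=3.7887 V=3.7887[hold]; j=6 S=176.7561 intr=0.0000 cont=0.0000 V=0.0000[hold]; j=7 S=249.9934 intr=0.0000 cont=0.0000 V=0.0000[hold]  S*(7)=62.4758
k=6: j=0 S=26.2619 intr=77.2681 cont=75.9506 V=77.2681[EX]; j=1 S=37.1433 intr=66.3867 cont=65.0692 V=66.3867[EX]; j=2 S=52.5333 intr=50.9967 cont=49.6792 V=50.9967[EX]; j=3 S=74.3000 intr=29.2300 cont=29.4414 V=29.4414[hold]; j=4 S=105.0856 intr=0.0000 cont=10.9951 V=10.9951[hold]; j=5 S=148.6268 intr=0.0000 cont=1.8935 V=1.8935[hold]; j=6 S=210.2091 intr=0.0000 cont=0.0000 V=0.0000[hold]  S*(6)=52.5333
k=5: j=0 S=31.2323 intr=72.2977 cont=70.9802 V=72.2977[EX]; j=1 S=44.1731 intr=59.3569 cont=58.0394 V=59.3569[EX]; j=2 S=62.4758 intr=41.0542 cont=39.8397 V=41.0542[EX]; j=3 S=88.3621 intr=15.1679 cont=20.0744 V=20.0744[hold]; j=4 S=124.9741 intr=0.0000 cont=6.4183 V=6.4183[hold]; j=5 S=176.7561 intr=0.0000 cont=0.9464 V=0.9464[hold]  S*(5)=62.4758
k=4: j=0 S=37.1433 intr=66.3867 cont=65.0692 V=66.3867[EX]; j=1 S=52.5333 intr=50.9967 cont=49.6792 V=50.9967[EX]; j=2 S=74.3000 intr=29.2300 cont=30.3043 V=30.3043[hold]; j=3 S=105.0856 intr=0.0000 cont=13.1617 V=13.1617[hold]; j=4 S=148.6268 intr=0.0000 cont=3.6691 V=3.6691[hold]  S*(4)=52.5333
k=3: j=0 S=44.1731 intr=59.3569 cont=58.0394 V=59.3569[EX]; j=1 S=62.4758 intr=41.0542 cont=40.2604 V=41.0542[EX]; j=2 S=88.3621 intr=15.1679 cont=21.5618 V=21.5618[hold]; j=3 S=124.9741 intr=0.0000 cont=8.3667 V=8.3667[hold]  S*(3)=62.4758
k=2: j=0 S=52.5333 intr=50.9967 cont=49.6792 V=50.9967[EX]; j=1 S=74.3000 intr=29.2300 cont=31.0294 V=31.0294[hold]; j=2 S=105.0856 intr=0.0000 cont=14.8549 V=14.8549[hold]  S*(2)=52.5333
k=1: j=0 S=62.4758 intr=41.0542 cont=40.6139 V=41.0542[EX]; j=1 S=88.3621 intr=15.1679 cont=22.7497 V=22.7497[hold]  S*(1)=62.4758
k=0: j=0 S=74.3000 intr=29.2300 cont=31.6085 V=31.6085[hold]  S*(0)=-

price = 31.6085
boundary = - 62.4758 52.5333 62.4758 52.5333 62.4758 52.5333 62.4758 74.3000
tree:
31.6085
41.0542 22.7497
50.9967 31.0294 14.8549
59.3569 41.0542 21.5618 8.3667
66.3867 50.9967 30.3043 13.1617 3.6691
72.2977 59.3569 41.0542 20.0744 6.4183 0.9464
77.2681 66.3867 50.9967 29.4414 10.9951 1.8935 0.0000
81.4475 72.2977 59.3569 41.0542 18.3042 3.7887 0.0000 0.0000
84.9617 77.2681 66.3867 50.9967 29.2300 7.5807 0.0000 0.0000 0.0000
87.9167 81.4475 72.2977 59.3569 41.0542 15.1679 0.0000 0.0000 0.0000 0.0000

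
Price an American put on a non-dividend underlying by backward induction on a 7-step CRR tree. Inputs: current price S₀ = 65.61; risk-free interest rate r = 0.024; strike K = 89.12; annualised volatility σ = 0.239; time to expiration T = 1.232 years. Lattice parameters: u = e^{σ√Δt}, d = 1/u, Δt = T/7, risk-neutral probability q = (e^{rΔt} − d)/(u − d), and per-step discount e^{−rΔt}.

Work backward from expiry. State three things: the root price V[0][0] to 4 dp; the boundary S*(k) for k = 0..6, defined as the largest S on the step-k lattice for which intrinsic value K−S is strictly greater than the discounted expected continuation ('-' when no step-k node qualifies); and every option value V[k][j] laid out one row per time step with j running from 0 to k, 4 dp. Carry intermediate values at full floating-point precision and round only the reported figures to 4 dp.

price = 23.6355
boundary = - 59.3506 65.6100 59.3506 65.6100 72.5296 80.1789
tree:
23.6355
29.7694 17.6050
35.4317 23.5100 11.7557
40.5537 29.7694 17.0350 6.4923
45.1871 35.4317 23.5100 10.6016 2.3725
49.3784 40.5537 29.7694 16.5904 4.6073 0.1222
53.1699 45.1871 35.4317 23.5100 8.9411 0.2434 0.0000
56.5997 49.3784 40.5537 29.7694 16.5904 0.4850 0.0000 0.0000

Δt=0.17600, u=1.10547, d=0.90460, q=0.49603, disc=e^(-rΔt)=0.99578
k=7 terminal: V=max(K-S,0) → 56.5997 49.3784 40.5537 29.7694 16.5904 0.4850 0.0000 0.0000
k=6: j=0 S=35.9501 intr=53.1699 cont=52.7943 V=53.1699[EX]; j=1 S=43.9329 intr=45.1871 cont=44.8114 V=45.1871[EX]; j=2 S=53.6883 intr=35.4317 cont=35.0560 V=35.4317[EX]; j=3 S=65.6100 intr=23.5100 cont=23.1344 V=23.5100[EX]; j=4 S=80.1789 intr=8.9411 cont=8.5655 V=8.9411[EX]; j=5 S=97.9829 intr=0.0000 cont=0.2434 V=0.2434[hold]; j=6 S=119.7403 intr=0.0000 cont=0.0000 V=0.0000[hold]  S*(6)=80.1789
k=5: j=0 S=39.7416 intr=49.3784 cont=49.0028 V=49.3784[EX]; j=1 S=48.5663 intr=40.5537 cont=40.1781 V=40.5537[EX]; j=2 S=59.3506 intr=29.7694 cont=29.3938 V=29.7694[EX]; j=3 S=72.5296 intr=16.5904 cont=16.2148 V=16.5904[EX]; j=4 S=88.6350 intr=0.4850 cont=4.6073 V=4.6073[hold]; j=5 S=108.3166 intr=0.0000 cont=0.1222 V=0.1222[hold]  S*(5)=72.5296
k=4: j=0 S=43.9329 intr=45.1871 cont=44.8114 V=45.1871[EX]; j=1 S=53.6883 intr=35.4317 cont=35.0560 V=35.4317[EX]; j=2 S=65.6100 intr=23.5100 cont=23.1344 V=23.5100[EX]; j=3 S=80.1789 intr=8.9411 cont=10.6016 V=10.6016[hold]; j=4 S=97.9829 intr=0.0000 cont=2.3725 V=2.3725[hold]  S*(4)=65.6100
k=3: j=0 S=48.5663 intr=40.5537 cont=40.1781 V=40.5537[EX]; j=1 S=59.3506 intr=29.7694 cont=29.3938 V=29.7694[EX]; j=2 S=72.5296 intr=16.5904 cont=17.0350 V=17.0350[hold]; j=3 S=88.6350 intr=0.4850 cont=6.4923 V=6.4923[hold]  S*(3)=59.3506
k=2: j=0 S=53.6883 intr=35.4317 cont=35.0560 V=35.4317[EX]; j=1 S=65.6100 intr=23.5100 cont=23.3539 V=23.5100[EX]; j=2 S=80.1789 intr=8.9411 cont=11.7557 V=11.7557[hold]  S*(2)=65.6100
k=1: j=0 S=59.3506 intr=29.7694 cont=29.3938 V=29.7694[EX]; j=1 S=72.5296 intr=16.5904 cont=17.6050 V=17.6050[hold]  S*(1)=59.3506
k=0: j=0 S=65.6100 intr=23.5100 cont=23.6355 V=23.6355[hold]  S*(0)=-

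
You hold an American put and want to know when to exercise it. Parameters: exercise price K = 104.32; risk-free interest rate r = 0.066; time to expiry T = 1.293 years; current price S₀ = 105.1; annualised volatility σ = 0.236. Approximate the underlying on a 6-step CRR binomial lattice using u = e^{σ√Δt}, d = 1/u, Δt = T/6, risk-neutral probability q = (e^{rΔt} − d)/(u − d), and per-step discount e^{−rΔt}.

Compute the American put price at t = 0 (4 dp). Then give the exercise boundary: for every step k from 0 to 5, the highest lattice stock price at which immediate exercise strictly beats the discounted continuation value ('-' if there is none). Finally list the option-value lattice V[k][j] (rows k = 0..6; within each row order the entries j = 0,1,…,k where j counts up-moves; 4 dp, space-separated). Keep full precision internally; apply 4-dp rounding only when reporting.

Δt=0.21550, u=1.11578, d=0.89623, q=0.53788, disc=e^(-rΔt)=0.98588
k=6 terminal: V=max(K-S,0) → 49.8540 36.5114 19.9003 0.0000 0.0000 0.0000 0.0000
k=5: j=0 S=60.7722 intr=43.5478 cont=42.0745 V=43.5478[EX]; j=1 S=75.6596 intr=28.6604 cont=27.1871 V=28.6604[EX]; j=2 S=94.1940 intr=10.1260 cont=9.0664 V=10.1260[EX]; j=3 S=117.2687 intr=0.0000 cont=0.0000 V=0.0000[hold]; j=4 S=145.9961 intr=0.0000 cont=0.0000 V=0.0000[hold]; j=5 S=181.7608 intr=0.0000 cont=0.0000 V=0.0000[hold]  S*(5)=94.1940
k=4: j=0 S=67.8086 intr=36.5114 cont=35.0382 V=36.5114[EX]; j=1 S=84.4197 intr=19.9003 cont=18.4271 V=19.9003[EX]; j=2 S=105.1000 intr=0.0000 cont=4.6133 V=4.6133[hold]; j=3 S=130.8464 intr=0.0000 cont=0.0000 V=0.0000[hold]; j=4 S=162.8999 intr=0.0000 cont=0.0000 V=0.0000[hold]  S*(4)=84.4197
k=3: j=0 S=75.6596 intr=28.6604 cont=27.1871 V=28.6604[EX]; j=1 S=94.1940 intr=10.1260 cont=11.5128 V=11.5128[hold]; j=2 S=117.2687 intr=0.0000 cont=2.1018 V=2.1018[hold]; j=3 S=145.9961 intr=0.0000 cont=0.0000 V=0.0000[hold]  S*(3)=75.6596
k=2: j=0 S=84.4197 intr=19.9003 cont=19.1625 V=19.9003[EX]; j=1 S=105.1000 intr=0.0000 cont=6.3597 V=6.3597[hold]; j=2 S=130.8464 intr=0.0000 cont=0.9575 V=0.9575[hold]  S*(2)=84.4197
k=1: j=0 S=94.1940 intr=10.1260 cont=12.4388 V=12.4388[hold]; j=1 S=117.2687 intr=0.0000 cont=3.4052 V=3.4052[hold]  S*(1)=-
k=0: j=0 S=105.1000 intr=0.0000 cont=7.4727 V=7.4727[hold]  S*(0)=-

price = 7.4727
boundary = - - 84.4197 75.6596 84.4197 94.1940
tree:
7.4727
12.4388 3.4052
19.9003 6.3597 0.9575
28.6604 11.5128 2.1018 0.0000
36.5114 19.9003 4.6133 0.0000 0.0000
43.5478 28.6604 10.1260 0.0000 0.0000 0.0000
49.8540 36.5114 19.9003 0.0000 0.0000 0.0000 0.0000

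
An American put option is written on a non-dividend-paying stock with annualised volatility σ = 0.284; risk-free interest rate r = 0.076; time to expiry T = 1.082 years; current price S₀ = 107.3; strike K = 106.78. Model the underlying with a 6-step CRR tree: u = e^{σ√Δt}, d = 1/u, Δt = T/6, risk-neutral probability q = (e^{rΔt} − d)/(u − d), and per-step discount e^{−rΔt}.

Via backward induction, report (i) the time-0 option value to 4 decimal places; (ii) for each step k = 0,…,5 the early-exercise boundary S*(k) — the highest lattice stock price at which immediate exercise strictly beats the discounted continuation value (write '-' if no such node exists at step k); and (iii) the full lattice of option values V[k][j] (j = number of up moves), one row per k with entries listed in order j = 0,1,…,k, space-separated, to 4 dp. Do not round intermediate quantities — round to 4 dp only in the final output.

price = 8.8688
boundary = - - 84.3035 74.7255 84.3035 95.1092
tree:
8.8688
14.4042 4.1321
22.4765 7.5350 1.1856
32.0545 13.3181 2.5409 0.0000
40.5444 22.4765 5.4456 0.0000 0.0000
48.0696 32.0545 11.6708 0.0000 0.0000 0.0000
54.7400 40.5444 22.4765 0.0000 0.0000 0.0000 0.0000

params: Δt=0.18033 u=1.12818 d=0.88639 q=0.52696 e^(-rΔt)=0.98639
t_6 payoffs: 54.7400 40.5444 22.4765 0.0000 0.0000 0.0000 0.0000
t_5: node(5,0) S=58.7104 payoff=48.0696 vs cont=46.6162 → 48.0696 [stop]  node(5,1) S=74.7255 payoff=32.0545 vs cont=30.6010 → 32.0545 [stop]  node(5,2) S=95.1092 payoff=11.6708 vs cont=10.4876 → 11.6708 [stop]  node(5,3) S=121.0533 payoff=0.0000 vs cont=0.0000 → 0.0000 [wait]  node(5,4) S=154.0745 payoff=0.0000 vs cont=0.0000 → 0.0000 [wait]  node(5,5) S=196.1032 payoff=0.0000 vs cont=0.0000 → 0.0000 [wait]  ⇒ S*(5)=95.1092
t_4: node(4,0) S=66.2356 payoff=40.5444 vs cont=39.0909 → 40.5444 [stop]  node(4,1) S=84.3035 payoff=22.4765 vs cont=21.0230 → 22.4765 [stop]  node(4,2) S=107.3000 payoff=0.0000 vs cont=5.4456 → 5.4456 [wait]  node(4,3) S=136.5695 payoff=0.0000 vs cont=0.0000 → 0.0000 [wait]  node(4,4) S=173.8232 payoff=0.0000 vs cont=0.0000 → 0.0000 [wait]  ⇒ S*(4)=84.3035
t_3: node(3,0) S=74.7255 payoff=32.0545 vs cont=30.6010 → 32.0545 [stop]  node(3,1) S=95.1092 payoff=11.6708 vs cont=13.3181 → 13.3181 [wait]  node(3,2) S=121.0533 payoff=0.0000 vs cont=2.5409 → 2.5409 [wait]  node(3,3) S=154.0745 payoff=0.0000 vs cont=0.0000 → 0.0000 [wait]  ⇒ S*(3)=74.7255
t_2: node(2,0) S=84.3035 payoff=22.4765 vs cont=21.8793 → 22.4765 [stop]  node(2,1) S=107.3000 payoff=0.0000 vs cont=7.5350 → 7.5350 [wait]  node(2,2) S=136.5695 payoff=0.0000 vs cont=1.1856 → 1.1856 [wait]  ⇒ S*(2)=84.3035
t_1: node(1,0) S=95.1092 payoff=11.6708 vs cont=14.4042 → 14.4042 [wait]  node(1,1) S=121.0533 payoff=0.0000 vs cont=4.1321 → 4.1321 [wait]  ⇒ S*(1)=-
t_0: node(0,0) S=107.3000 payoff=0.0000 vs cont=8.8688 → 8.8688 [wait]  ⇒ S*(0)=-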